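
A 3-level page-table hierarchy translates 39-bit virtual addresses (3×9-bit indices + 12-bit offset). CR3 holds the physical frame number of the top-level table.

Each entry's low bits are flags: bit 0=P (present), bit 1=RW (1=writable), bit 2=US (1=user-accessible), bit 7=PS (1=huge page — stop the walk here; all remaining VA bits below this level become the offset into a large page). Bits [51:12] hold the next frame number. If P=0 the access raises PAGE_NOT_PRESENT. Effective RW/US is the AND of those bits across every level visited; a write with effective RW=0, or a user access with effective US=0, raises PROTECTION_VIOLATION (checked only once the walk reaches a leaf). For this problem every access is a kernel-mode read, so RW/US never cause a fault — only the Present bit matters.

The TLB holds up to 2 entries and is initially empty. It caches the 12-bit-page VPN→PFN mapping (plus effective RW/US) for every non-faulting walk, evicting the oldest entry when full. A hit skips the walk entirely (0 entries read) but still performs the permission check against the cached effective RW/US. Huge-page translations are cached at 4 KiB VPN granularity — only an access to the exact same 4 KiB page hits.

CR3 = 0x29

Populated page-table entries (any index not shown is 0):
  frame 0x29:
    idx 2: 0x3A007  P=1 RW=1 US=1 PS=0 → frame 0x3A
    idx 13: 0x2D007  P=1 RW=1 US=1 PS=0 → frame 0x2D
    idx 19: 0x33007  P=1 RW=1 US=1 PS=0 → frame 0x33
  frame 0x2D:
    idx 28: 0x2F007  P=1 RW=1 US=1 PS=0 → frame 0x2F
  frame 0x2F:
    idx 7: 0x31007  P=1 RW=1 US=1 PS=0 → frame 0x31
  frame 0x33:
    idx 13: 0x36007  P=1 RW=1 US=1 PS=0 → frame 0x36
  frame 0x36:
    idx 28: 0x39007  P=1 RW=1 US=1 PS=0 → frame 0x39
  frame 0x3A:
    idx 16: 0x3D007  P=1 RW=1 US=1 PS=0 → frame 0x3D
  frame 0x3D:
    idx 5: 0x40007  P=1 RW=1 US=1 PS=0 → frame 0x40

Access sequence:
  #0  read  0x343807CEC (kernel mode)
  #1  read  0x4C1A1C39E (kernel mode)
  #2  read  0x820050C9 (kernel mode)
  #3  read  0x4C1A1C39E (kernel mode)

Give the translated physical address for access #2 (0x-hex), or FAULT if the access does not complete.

Per-access translation:
#0 VA=0x343807CEC (r,kernel):
  lvl0: tbl 0x29, slot 13 ⇒ 0x2D007 (P1/RW1/US1/PS0)
  lvl1: tbl 0x2D, slot 28 ⇒ 0x2F007 (P1/RW1/US1/PS0)
  lvl2: tbl 0x2F, slot 7 ⇒ 0x31007 (P1/RW1/US1/PS0)
  ✓ 0x31CEC  — 3 lookups
#1 VA=0x4C1A1C39E (r,kernel):
  lvl0: tbl 0x29, slot 19 ⇒ 0x33007 (P1/RW1/US1/PS0)
  lvl1: tbl 0x33, slot 13 ⇒ 0x36007 (P1/RW1/US1/PS0)
  lvl2: tbl 0x36, slot 28 ⇒ 0x39007 (P1/RW1/US1/PS0)
  ✓ 0x3939E  — 3 lookups
#2 VA=0x820050C9 (r,kernel):
  lvl0: tbl 0x29, slot 2 ⇒ 0x3A007 (P1/RW1/US1/PS0)
  lvl1: tbl 0x3A, slot 16 ⇒ 0x3D007 (P1/RW1/US1/PS0)
  lvl2: tbl 0x3D, slot 5 ⇒ 0x40007 (P1/RW1/US1/PS0)
  ✓ 0x400C9  — 3 lookups
#3 VA=0x4C1A1C39E (r,kernel):
  TLB hit vpn=0x4C1A1C → PA=0x3939E

Access #2 PA: 0x400C9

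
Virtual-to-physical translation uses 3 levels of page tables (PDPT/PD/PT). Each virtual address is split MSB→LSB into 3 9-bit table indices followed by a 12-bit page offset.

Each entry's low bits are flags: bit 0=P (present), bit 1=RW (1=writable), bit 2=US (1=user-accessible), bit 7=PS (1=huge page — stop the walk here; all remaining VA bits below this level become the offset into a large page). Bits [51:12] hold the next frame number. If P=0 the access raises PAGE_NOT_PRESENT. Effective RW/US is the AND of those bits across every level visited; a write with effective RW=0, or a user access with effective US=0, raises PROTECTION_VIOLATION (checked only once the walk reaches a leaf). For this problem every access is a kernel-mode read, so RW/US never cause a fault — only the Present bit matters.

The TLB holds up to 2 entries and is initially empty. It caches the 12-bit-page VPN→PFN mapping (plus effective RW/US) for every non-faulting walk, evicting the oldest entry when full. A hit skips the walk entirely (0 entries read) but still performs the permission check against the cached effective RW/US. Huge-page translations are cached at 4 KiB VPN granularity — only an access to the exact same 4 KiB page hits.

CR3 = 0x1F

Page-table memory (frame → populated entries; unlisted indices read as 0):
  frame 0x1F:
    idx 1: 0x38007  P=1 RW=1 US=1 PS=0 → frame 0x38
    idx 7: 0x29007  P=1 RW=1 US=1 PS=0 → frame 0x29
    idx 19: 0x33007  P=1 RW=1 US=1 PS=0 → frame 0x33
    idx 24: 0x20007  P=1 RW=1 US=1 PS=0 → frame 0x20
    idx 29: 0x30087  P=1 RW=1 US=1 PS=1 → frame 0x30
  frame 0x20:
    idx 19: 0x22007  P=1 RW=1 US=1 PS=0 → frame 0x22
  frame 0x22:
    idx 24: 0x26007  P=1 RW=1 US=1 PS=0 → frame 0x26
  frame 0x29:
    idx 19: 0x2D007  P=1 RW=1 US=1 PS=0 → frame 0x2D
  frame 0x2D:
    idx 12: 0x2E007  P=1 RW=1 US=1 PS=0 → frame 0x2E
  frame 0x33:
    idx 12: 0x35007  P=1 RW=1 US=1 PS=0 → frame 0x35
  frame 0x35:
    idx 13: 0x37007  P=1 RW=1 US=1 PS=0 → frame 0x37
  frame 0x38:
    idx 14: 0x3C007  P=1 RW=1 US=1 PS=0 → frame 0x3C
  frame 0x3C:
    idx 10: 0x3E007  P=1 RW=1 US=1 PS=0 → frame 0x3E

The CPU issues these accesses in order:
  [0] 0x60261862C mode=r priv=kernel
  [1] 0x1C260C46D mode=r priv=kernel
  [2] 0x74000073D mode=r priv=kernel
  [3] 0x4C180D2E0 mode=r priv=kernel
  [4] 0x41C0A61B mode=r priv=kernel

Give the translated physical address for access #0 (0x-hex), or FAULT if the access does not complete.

Trace:
#0 VA=0x60261862C (r,kernel):
  lvl0: tbl 0x1F, slot 24 ⇒ 0x20007 (P1/RW1/US1/PS0)
  lvl1: tbl 0x20, slot 19 ⇒ 0x22007 (P1/RW1/US1/PS0)
  lvl2: tbl 0x22, slot 24 ⇒ 0x26007 (P1/RW1/US1/PS0)
  → PA=0x2662C  (3 entries read)
#1 VA=0x1C260C46D (r,kernel):
  lvl0: tbl 0x1F, slot 7 ⇒ 0x29007 (P1/RW1/US1/PS0)
  lvl1: tbl 0x29, slot 19 ⇒ 0x2D007 (P1/RW1/US1/PS0)
  lvl2: tbl 0x2D, slot 12 ⇒ 0x2E007 (P1/RW1/US1/PS0)
  → PA=0x2E46D  (3 entries read)
#2 VA=0x74000073D (r,kernel):
  lvl0: tbl 0x1F, slot 29 ⇒ 0x30087 (P1/RW1/US1/PS1)
  → PA=0x3073D (huge @L0)  (1 entries read)
#3 VA=0x4C180D2E0 (r,kernel):
  lvl0: tbl 0x1F, slot 19 ⇒ 0x33007 (P1/RW1/US1/PS0)
  lvl1: tbl 0x33, slot 12 ⇒ 0x35007 (P1/RW1/US1/PS0)
  lvl2: tbl 0x35, slot 13 ⇒ 0x37007 (P1/RW1/US1/PS0)
  → PA=0x372E0  (3 entries read)
#4 VA=0x41C0A61B (r,kernel):
  lvl0: tbl 0x1F, slot 1 ⇒ 0x38007 (P1/RW1/US1/PS0)
  lvl1: tbl 0x38, slot 14 ⇒ 0x3C007 (P1/RW1/US1/PS0)
  lvl2: tbl 0x3C, slot 10 ⇒ 0x3E007 (P1/RW1/US1/PS0)
  → PA=0x3E61B  (3 entries read)

Access #0 PA: 0x2662C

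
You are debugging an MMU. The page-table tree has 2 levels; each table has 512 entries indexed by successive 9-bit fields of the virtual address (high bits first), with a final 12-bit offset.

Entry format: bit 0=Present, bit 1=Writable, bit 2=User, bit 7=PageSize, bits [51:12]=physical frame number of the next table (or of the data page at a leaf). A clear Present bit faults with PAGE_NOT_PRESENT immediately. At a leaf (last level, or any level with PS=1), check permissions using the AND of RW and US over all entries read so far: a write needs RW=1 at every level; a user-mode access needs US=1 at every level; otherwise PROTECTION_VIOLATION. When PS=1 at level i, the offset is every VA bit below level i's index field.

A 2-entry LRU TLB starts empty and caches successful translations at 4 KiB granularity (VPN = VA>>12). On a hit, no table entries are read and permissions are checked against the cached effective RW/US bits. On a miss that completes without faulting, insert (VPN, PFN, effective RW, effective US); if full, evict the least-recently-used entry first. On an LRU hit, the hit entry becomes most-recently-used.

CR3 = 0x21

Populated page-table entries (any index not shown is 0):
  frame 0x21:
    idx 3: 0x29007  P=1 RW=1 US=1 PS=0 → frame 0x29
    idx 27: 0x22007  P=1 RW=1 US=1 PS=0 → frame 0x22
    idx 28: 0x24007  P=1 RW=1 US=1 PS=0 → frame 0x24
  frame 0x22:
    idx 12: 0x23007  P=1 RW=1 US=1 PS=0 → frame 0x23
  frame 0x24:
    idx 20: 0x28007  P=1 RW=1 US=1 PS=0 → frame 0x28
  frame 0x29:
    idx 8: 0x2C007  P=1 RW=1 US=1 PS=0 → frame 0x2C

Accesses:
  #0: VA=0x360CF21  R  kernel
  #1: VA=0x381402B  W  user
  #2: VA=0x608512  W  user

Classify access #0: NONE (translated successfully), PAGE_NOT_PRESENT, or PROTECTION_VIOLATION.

Walk each access:
#0 VA=0x360CF21 (r,kernel):
  L0: frame=0x21 idx=27 entry=0x22007 [P=1 RW=1 US=1 PS=0]
  L1: frame=0x22 idx=12 entry=0x23007 [P=1 RW=1 US=1 PS=0]
  → PA=0x23F21  (2 entries read)
#1 VA=0x381402B (w,user):
  L0: frame=0x21 idx=28 entry=0x24007 [P=1 RW=1 US=1 PS=0]
  L1: frame=0x24 idx=20 entry=0x28007 [P=1 RW=1 US=1 PS=0]
  → PA=0x2802B  (2 entries read)
#2 VA=0x608512 (w,user):
  L0: frame=0x21 idx=3 entry=0x29007 [P=1 RW=1 US=1 PS=0]
  L1: frame=0x29 idx=8 entry=0x2C007 [P=1 RW=1 US=1 PS=0]
  → PA=0x2C512  (2 entries read)

Access #0 fault: NONE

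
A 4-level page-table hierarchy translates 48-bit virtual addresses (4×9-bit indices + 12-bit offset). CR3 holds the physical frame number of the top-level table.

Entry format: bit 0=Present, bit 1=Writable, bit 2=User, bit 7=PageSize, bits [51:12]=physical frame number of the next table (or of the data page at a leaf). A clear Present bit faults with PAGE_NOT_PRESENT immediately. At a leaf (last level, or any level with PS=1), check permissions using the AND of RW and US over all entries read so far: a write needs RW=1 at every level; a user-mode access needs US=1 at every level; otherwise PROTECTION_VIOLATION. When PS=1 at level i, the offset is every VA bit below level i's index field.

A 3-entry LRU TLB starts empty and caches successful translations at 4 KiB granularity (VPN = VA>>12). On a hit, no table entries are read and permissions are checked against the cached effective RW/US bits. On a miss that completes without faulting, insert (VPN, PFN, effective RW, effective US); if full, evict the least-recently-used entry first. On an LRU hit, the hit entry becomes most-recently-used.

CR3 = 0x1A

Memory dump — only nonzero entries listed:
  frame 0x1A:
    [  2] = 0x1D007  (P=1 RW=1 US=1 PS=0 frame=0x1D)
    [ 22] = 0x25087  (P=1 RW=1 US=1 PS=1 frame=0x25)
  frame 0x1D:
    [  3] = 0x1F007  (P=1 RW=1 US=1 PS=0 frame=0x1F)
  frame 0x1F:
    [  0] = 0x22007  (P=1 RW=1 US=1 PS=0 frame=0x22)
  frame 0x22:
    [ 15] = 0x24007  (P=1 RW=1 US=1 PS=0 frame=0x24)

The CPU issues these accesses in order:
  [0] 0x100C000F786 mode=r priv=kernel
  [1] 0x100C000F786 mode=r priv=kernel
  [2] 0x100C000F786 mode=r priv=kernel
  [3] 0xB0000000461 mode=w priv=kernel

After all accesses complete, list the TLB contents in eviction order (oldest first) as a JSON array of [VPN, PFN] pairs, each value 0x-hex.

Trace:
#0 VA=0x100C000F786 (r,kernel):
  lvl0: tbl 0x1A, slot 2 ⇒ 0x1D007 (P1/RW1/US1/PS0)
  lvl1: tbl 0x1D, slot 3 ⇒ 0x1F007 (P1/RW1/US1/PS0)
  lvl2: tbl 0x1F, slot 0 ⇒ 0x22007 (P1/RW1/US1/PS0)
  lvl3: tbl 0x22, slot 15 ⇒ 0x24007 (P1/RW1/US1/PS0)
  ⇒ phys 0x24786  [4 reads]
#1 VA=0x100C000F786 (r,kernel):
  TLB hit vpn=0x100C000F → PA=0x24786
#2 VA=0x100C000F786 (r,kernel):
  TLB hit vpn=0x100C000F → PA=0x24786
#3 VA=0xB0000000461 (w,kernel):
  lvl0: tbl 0x1A, slot 22 ⇒ 0x25087 (P1/RW1/US1/PS1)
  ⇒ phys 0x25461 (huge @L0)  [1 reads]

TLB: [["0x100C000F", "0x24"], ["0xB0000000", "0x25"]]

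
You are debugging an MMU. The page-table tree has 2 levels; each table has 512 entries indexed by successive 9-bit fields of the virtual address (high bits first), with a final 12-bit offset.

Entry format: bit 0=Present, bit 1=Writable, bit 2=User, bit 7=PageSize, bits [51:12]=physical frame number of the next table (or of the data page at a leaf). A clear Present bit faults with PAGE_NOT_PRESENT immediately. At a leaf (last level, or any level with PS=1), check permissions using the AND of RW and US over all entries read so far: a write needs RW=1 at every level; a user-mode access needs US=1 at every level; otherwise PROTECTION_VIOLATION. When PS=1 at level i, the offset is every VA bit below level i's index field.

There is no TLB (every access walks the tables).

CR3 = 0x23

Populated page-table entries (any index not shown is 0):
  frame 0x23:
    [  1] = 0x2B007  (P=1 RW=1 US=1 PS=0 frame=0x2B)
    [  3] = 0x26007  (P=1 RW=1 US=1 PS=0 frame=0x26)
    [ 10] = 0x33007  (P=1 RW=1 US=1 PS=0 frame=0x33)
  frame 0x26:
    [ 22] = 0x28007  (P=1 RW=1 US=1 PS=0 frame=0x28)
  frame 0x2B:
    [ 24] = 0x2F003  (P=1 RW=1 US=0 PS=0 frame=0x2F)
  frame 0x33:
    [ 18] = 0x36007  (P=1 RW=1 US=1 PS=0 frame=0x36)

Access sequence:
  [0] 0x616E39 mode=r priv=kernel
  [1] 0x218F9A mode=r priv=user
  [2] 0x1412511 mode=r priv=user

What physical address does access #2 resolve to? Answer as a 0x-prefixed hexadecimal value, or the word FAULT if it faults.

Per-access translation:
#0 VA=0x616E39 (r,kernel):
  [0] read 0x23 idx=3: raw=0x26007 flags P=1 W=1 U=1 S=0
  [1] read 0x26 idx=22: raw=0x28007 flags P=1 W=1 U=1 S=0
  ⇒ phys 0x28E39  [2 reads]
#1 VA=0x218F9A (r,user):
  [0] read 0x23 idx=1: raw=0x2B007 flags P=1 W=1 U=1 S=0
  [1] read 0x2B idx=24: raw=0x2F003 flags P=1 W=1 U=0 S=0
  ⇒ fault: PROTECTION_VIOLATION  — 2 lookups
#2 VA=0x1412511 (r,user):
  [0] read 0x23 idx=10: raw=0x33007 flags P=1 W=1 U=1 S=0
  [1] read 0x33 idx=18: raw=0x36007 flags P=1 W=1 U=1 S=0
  ⇒ phys 0x36511  [2 reads]

Access #2 PA: 0x36511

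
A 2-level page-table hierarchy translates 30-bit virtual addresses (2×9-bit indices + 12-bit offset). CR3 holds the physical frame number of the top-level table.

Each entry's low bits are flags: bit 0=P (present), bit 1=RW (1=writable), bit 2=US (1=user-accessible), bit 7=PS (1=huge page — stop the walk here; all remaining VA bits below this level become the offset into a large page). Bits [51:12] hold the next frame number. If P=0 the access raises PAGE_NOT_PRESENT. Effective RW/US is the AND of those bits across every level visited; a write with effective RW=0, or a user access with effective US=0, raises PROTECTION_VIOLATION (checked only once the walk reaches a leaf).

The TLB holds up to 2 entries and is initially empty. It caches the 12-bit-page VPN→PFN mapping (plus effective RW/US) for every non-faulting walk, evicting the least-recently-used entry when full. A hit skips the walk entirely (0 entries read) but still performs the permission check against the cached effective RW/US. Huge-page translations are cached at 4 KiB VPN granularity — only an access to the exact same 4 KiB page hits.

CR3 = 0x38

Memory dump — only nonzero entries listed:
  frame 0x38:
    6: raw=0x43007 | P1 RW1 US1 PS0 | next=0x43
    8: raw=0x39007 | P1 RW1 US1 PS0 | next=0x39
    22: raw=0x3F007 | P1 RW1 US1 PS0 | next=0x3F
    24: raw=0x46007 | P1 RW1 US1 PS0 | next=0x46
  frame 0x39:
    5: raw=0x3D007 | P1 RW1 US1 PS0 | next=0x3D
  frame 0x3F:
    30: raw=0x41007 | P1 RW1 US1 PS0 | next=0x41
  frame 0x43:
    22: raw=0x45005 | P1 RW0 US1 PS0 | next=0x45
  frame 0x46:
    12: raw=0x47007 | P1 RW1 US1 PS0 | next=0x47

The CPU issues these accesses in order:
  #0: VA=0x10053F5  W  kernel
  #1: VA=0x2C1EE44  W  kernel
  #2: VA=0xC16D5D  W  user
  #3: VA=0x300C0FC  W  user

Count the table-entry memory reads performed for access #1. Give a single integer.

Walk each access:
#0 VA=0x10053F5 (w,kernel):
  [0] read 0x38 idx=8: raw=0x39007 flags P=1 W=1 U=1 S=0
  [1] read 0x39 idx=5: raw=0x3D007 flags P=1 W=1 U=1 S=0
  ✓ 0x3D3F5  — 2 lookups
#1 VA=0x2C1EE44 (w,kernel):
  [0] read 0x38 idx=22: raw=0x3F007 flags P=1 W=1 U=1 S=0
  [1] read 0x3F idx=30: raw=0x41007 flags P=1 W=1 U=1 S=0
  ✓ 0x41E44  — 2 lookups
#2 VA=0xC16D5D (w,user):
  [0] read 0x38 idx=6: raw=0x43007 flags P=1 W=1 U=1 S=0
  [1] read 0x43 idx=22: raw=0x45005 flags P=1 W=0 U=1 S=0
  ⇒ fault: PROTECTION_VIOLATION  — 2 lookups
#3 VA=0x300C0FC (w,user):
  [0] read 0x38 idx=24: raw=0x46007 flags P=1 W=1 U=1 S=0
  [1] read 0x46 idx=12: raw=0x47007 flags P=1 W=1 U=1 S=0
  ✓ 0x470FC  — 2 lookups

Entries read for #1: 2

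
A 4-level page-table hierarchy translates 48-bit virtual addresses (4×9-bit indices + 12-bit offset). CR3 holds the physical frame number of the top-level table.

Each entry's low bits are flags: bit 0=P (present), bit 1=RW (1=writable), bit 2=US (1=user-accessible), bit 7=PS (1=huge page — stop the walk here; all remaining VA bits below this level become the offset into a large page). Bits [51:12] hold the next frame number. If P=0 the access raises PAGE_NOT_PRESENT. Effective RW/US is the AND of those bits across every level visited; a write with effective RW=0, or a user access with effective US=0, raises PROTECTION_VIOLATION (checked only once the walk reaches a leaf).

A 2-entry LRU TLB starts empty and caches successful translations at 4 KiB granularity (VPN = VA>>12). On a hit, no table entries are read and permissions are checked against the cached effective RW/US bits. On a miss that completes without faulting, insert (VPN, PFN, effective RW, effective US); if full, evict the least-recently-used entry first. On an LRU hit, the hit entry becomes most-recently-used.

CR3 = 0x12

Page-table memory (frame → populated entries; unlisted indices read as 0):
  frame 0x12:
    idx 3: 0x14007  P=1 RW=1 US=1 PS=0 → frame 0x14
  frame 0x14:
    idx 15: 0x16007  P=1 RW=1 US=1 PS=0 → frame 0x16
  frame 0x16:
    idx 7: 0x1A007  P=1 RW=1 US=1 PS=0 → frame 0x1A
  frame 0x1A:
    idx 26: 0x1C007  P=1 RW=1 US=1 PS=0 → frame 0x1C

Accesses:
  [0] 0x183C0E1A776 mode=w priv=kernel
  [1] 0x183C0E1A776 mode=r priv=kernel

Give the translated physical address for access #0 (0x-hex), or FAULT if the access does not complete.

Walk each access:
#0 VA=0x183C0E1A776 (w,kernel):
  L0 @0x12[3] → 0x14007  P=1,RW=1,US=1,PS=0
  L1 @0x14[15] → 0x16007  P=1,RW=1,US=1,PS=0
  L2 @0x16[7] → 0x1A007  P=1,RW=1,US=1,PS=0
  L3 @0x1A[26] → 0x1C007  P=1,RW=1,US=1,PS=0
  → PA=0x1C776  (4 entries read)
#1 VA=0x183C0E1A776 (r,kernel):
  TLB hit vpn=0x183C0E1A → PA=0x1C776

Access #0 PA: 0x1C776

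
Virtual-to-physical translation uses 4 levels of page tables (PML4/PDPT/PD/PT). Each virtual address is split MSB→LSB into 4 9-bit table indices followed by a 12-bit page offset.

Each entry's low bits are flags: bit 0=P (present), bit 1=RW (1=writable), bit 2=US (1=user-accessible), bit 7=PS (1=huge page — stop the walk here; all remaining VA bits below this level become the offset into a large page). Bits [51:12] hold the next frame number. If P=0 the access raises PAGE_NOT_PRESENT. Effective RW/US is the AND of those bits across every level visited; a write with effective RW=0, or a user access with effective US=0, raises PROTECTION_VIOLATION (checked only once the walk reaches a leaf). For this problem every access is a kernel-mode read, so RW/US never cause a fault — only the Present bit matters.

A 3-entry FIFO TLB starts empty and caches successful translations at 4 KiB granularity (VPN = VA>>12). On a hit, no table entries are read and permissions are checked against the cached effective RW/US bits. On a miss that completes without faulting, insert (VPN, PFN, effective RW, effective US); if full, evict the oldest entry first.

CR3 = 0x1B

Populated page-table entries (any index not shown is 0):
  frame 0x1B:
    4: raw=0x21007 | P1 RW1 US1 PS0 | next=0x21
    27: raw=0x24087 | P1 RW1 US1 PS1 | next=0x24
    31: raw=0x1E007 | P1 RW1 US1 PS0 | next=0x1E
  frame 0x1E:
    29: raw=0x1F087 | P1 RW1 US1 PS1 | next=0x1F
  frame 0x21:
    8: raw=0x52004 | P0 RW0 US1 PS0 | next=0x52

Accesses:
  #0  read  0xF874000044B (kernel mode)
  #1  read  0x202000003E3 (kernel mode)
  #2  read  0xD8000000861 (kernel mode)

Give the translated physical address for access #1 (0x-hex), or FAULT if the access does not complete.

Walk each access:
#0 VA=0xF874000044B (r,kernel):
  L0 @0x1B[31] → 0x1E007  P=1,RW=1,US=1,PS=0
  L1 @0x1E[29] → 0x1F087  P=1,RW=1,US=1,PS=1
  → PA=0x1F44B (huge @L1)  (2 entries read)
#1 VA=0x202000003E3 (r,kernel):
  L0 @0x1B[4] → 0x21007  P=1,RW=1,US=1,PS=0
  L1 @0x21[8] → 0x52004  P=0,RW=0,US=1,PS=0
  ✗ PAGE_NOT_PRESENT  [2 reads]
#2 VA=0xD8000000861 (r,kernel):
  L0 @0x1B[27] → 0x24087  P=1,RW=1,US=1,PS=1
  → PA=0x24861 (huge @L0)  (1 entries read)

Access #1 PA: FAULT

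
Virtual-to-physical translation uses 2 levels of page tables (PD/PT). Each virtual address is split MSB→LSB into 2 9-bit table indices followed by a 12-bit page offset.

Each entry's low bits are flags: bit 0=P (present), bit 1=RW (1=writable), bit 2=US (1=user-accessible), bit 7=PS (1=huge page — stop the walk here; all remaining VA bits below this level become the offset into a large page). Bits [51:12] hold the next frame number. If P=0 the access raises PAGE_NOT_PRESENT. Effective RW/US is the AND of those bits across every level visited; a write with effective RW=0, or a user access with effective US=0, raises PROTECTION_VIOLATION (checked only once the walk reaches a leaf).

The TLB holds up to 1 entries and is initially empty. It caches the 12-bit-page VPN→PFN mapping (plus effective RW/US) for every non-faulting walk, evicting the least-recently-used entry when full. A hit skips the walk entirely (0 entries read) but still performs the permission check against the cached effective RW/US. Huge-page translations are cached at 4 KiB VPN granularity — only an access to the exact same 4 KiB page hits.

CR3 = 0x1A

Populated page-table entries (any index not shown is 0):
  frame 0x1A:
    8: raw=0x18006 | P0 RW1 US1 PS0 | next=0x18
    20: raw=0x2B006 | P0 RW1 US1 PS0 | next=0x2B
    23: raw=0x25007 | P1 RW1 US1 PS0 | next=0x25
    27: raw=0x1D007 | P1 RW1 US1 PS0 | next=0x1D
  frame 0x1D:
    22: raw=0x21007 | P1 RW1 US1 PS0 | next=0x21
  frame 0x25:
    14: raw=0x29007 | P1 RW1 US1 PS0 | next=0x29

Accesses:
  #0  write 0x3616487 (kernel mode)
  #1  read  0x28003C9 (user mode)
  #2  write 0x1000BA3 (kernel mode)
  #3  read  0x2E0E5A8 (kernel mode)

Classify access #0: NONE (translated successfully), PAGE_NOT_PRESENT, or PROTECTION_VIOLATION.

Per-access translation:
#0 VA=0x3616487 (w,kernel):
  L0 @0x1A[27] → 0x1D007  P=1,RW=1,US=1,PS=0
  L1 @0x1D[22] → 0x21007  P=1,RW=1,US=1,PS=0
  ⇒ phys 0x21487  [2 reads]
#1 VA=0x28003C9 (r,user):
  L0 @0x1A[20] → 0x2B006  P=0,RW=1,US=1,PS=0
  ⇒ fault: PAGE_NOT_PRESENT  — 1 lookups
#2 VA=0x1000BA3 (w,kernel):
  L0 @0x1A[8] → 0x18006  P=0,RW=1,US=1,PS=0
  ⇒ fault: PAGE_NOT_PRESENT  — 1 lookups
#3 VA=0x2E0E5A8 (r,kernel):
  L0 @0x1A[23] → 0x25007  P=1,RW=1,US=1,PS=0
  L1 @0x25[14] → 0x29007  P=1,RW=1,US=1,PS=0
  ⇒ phys 0x295A8  [2 reads]

Access #0 fault: NONE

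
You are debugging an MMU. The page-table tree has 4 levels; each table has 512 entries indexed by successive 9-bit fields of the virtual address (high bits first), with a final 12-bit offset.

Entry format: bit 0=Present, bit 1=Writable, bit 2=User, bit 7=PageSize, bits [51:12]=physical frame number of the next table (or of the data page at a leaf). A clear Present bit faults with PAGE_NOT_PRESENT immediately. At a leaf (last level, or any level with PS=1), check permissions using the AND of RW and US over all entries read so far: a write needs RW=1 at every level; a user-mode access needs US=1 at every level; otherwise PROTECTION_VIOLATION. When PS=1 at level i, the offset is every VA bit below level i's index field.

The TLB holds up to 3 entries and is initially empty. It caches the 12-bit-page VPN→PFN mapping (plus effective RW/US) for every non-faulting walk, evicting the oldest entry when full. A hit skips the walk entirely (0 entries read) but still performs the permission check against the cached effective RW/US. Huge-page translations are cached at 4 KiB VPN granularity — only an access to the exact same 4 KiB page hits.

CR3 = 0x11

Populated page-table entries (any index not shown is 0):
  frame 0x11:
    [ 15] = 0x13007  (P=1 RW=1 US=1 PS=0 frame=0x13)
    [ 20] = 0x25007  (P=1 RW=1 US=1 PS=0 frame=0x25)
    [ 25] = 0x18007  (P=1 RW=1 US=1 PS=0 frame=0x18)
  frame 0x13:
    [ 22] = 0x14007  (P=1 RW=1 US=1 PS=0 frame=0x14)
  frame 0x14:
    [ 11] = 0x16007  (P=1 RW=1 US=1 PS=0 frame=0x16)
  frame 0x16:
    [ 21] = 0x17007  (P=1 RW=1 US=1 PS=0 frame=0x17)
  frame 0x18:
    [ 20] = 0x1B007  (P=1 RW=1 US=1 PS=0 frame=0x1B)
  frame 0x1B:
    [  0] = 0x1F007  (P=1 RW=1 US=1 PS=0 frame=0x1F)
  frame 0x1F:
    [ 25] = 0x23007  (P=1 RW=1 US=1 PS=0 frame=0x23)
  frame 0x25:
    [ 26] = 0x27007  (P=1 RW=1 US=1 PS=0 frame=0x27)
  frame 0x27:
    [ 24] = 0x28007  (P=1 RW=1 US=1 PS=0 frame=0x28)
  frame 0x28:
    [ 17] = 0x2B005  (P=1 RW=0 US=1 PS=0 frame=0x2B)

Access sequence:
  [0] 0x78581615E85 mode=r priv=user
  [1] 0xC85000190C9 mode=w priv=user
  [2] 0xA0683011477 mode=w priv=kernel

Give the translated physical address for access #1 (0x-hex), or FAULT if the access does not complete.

Per-access translation:
#0 VA=0x78581615E85 (r,user):
  L0: frame=0x11 idx=15 entry=0x13007 [P=1 RW=1 US=1 PS=0]
  L1: frame=0x13 idx=22 entry=0x14007 [P=1 RW=1 US=1 PS=0]
  L2: frame=0x14 idx=11 entry=0x16007 [P=1 RW=1 US=1 PS=0]
  L3: frame=0x16 idx=21 entry=0x17007 [P=1 RW=1 US=1 PS=0]
  → PA=0x17E85  (4 entries read)
#1 VA=0xC85000190C9 (w,user):
  L0: frame=0x11 idx=25 entry=0x18007 [P=1 RW=1 US=1 PS=0]
  L1: frame=0x18 idx=20 entry=0x1B007 [P=1 RW=1 US=1 PS=0]
  L2: frame=0x1B idx=0 entry=0x1F007 [P=1 RW=1 US=1 PS=0]
  L3: frame=0x1F idx=25 entry=0x23007 [P=1 RW=1 US=1 PS=0]
  → PA=0x230C9  (4 entries read)
#2 VA=0xA0683011477 (w,kernel):
  L0: frame=0x11 idx=20 entry=0x25007 [P=1 RW=1 US=1 PS=0]
  L1: frame=0x25 idx=26 entry=0x27007 [P=1 RW=1 US=1 PS=0]
  L2: frame=0x27 idx=24 entry=0x28007 [P=1 RW=1 US=1 PS=0]
  L3: frame=0x28 idx=17 entry=0x2B005 [P=1 RW=0 US=1 PS=0]
  → PROTECTION_VIOLATION  (4 entries read)

Access #1 PA: 0x230C9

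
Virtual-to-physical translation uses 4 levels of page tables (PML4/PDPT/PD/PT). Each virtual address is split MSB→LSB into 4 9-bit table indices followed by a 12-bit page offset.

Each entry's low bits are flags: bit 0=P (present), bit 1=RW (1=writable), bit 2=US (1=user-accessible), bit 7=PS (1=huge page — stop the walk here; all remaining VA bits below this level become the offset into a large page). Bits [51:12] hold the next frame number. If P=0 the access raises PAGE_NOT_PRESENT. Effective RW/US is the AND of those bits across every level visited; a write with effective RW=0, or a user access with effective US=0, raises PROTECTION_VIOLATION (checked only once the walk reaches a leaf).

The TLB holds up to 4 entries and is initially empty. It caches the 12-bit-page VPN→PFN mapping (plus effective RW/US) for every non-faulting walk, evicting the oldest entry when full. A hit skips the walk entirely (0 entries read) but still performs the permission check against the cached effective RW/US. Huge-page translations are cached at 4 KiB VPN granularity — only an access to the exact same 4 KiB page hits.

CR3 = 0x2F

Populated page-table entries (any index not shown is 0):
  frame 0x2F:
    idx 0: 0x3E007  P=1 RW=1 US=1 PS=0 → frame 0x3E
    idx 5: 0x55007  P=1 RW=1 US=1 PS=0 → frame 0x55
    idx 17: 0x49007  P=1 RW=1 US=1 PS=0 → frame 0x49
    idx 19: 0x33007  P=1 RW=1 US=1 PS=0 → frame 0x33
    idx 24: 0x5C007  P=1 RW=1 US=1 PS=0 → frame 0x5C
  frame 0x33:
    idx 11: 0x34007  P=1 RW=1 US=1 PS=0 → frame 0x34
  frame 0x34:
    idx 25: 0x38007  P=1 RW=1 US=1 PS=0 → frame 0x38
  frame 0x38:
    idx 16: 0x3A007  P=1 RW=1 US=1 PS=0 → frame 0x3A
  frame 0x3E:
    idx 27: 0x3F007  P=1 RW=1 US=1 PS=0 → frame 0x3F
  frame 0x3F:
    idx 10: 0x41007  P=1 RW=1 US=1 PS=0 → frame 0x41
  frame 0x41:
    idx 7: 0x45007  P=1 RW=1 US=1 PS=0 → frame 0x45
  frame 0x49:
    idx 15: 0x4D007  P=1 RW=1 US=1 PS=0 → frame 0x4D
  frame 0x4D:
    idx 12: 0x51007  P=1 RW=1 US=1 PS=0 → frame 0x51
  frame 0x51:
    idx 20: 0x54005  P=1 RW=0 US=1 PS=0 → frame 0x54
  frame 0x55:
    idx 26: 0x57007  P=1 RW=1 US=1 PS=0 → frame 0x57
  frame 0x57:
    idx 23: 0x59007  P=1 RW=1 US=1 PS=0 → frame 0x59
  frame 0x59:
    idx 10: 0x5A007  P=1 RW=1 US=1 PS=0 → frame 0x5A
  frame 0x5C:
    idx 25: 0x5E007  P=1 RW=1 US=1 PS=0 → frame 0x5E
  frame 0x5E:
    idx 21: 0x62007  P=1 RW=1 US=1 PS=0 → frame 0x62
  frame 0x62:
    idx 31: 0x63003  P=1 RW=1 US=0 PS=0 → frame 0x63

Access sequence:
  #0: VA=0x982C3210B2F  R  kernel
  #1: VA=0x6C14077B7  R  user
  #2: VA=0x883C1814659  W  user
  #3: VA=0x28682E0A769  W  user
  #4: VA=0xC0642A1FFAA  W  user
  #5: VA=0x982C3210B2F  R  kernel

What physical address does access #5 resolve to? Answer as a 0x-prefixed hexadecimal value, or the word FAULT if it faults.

Walk each access:
#0 VA=0x982C3210B2F (r,kernel):
  L0: frame=0x2F idx=19 entry=0x33007 [P=1 RW=1 US=1 PS=0]
  L1: frame=0x33 idx=11 entry=0x34007 [P=1 RW=1 US=1 PS=0]
  L2: frame=0x34 idx=25 entry=0x38007 [P=1 RW=1 US=1 PS=0]
  L3: frame=0x38 idx=16 entry=0x3A007 [P=1 RW=1 US=1 PS=0]
  → PA=0x3AB2F  (4 entries read)
#1 VA=0x6C14077B7 (r,user):
  L0: frame=0x2F idx=0 entry=0x3E007 [P=1 RW=1 US=1 PS=0]
  L1: frame=0x3E idx=27 entry=0x3F007 [P=1 RW=1 US=1 PS=0]
  L2: frame=0x3F idx=10 entry=0x41007 [P=1 RW=1 US=1 PS=0]
  L3: frame=0x41 idx=7 entry=0x45007 [P=1 RW=1 US=1 PS=0]
  → PA=0x457B7  (4 entries read)
#2 VA=0x883C1814659 (w,user):
  L0: frame=0x2F idx=17 entry=0x49007 [P=1 RW=1 US=1 PS=0]
  L1: frame=0x49 idx=15 entry=0x4D007 [P=1 RW=1 US=1 PS=0]
  L2: frame=0x4D idx=12 entry=0x51007 [P=1 RW=1 US=1 PS=0]
  L3: frame=0x51 idx=20 entry=0x54005 [P=1 RW=0 US=1 PS=0]
  ⇒ fault: PROTECTION_VIOLATION  — 4 lookups
#3 VA=0x28682E0A769 (w,user):
  L0: frame=0x2F idx=5 entry=0x55007 [P=1 RW=1 US=1 PS=0]
  L1: frame=0x55 idx=26 entry=0x57007 [P=1 RW=1 US=1 PS=0]
  L2: frame=0x57 idx=23 entry=0x59007 [P=1 RW=1 US=1 PS=0]
  L3: frame=0x59 idx=10 entry=0x5A007 [P=1 RW=1 US=1 PS=0]
  → PA=0x5A769  (4 entries read)
#4 VA=0xC0642A1FFAA (w,user):
  L0: frame=0x2F idx=24 entry=0x5C007 [P=1 RW=1 US=1 PS=0]
  L1: frame=0x5C idx=25 entry=0x5E007 [P=1 RW=1 US=1 PS=0]
  L2: frame=0x5E idx=21 entry=0x62007 [P=1 RW=1 US=1 PS=0]
  L3: frame=0x62 idx=31 entry=0x63003 [P=1 RW=1 US=0 PS=0]
  ⇒ fault: PROTECTION_VIOLATION  — 4 lookups
#5 VA=0x982C3210B2F (r,kernel):
  TLB hit vpn=0x982C3210 → PA=0x3AB2F

Access #5 PA: 0x3AB2F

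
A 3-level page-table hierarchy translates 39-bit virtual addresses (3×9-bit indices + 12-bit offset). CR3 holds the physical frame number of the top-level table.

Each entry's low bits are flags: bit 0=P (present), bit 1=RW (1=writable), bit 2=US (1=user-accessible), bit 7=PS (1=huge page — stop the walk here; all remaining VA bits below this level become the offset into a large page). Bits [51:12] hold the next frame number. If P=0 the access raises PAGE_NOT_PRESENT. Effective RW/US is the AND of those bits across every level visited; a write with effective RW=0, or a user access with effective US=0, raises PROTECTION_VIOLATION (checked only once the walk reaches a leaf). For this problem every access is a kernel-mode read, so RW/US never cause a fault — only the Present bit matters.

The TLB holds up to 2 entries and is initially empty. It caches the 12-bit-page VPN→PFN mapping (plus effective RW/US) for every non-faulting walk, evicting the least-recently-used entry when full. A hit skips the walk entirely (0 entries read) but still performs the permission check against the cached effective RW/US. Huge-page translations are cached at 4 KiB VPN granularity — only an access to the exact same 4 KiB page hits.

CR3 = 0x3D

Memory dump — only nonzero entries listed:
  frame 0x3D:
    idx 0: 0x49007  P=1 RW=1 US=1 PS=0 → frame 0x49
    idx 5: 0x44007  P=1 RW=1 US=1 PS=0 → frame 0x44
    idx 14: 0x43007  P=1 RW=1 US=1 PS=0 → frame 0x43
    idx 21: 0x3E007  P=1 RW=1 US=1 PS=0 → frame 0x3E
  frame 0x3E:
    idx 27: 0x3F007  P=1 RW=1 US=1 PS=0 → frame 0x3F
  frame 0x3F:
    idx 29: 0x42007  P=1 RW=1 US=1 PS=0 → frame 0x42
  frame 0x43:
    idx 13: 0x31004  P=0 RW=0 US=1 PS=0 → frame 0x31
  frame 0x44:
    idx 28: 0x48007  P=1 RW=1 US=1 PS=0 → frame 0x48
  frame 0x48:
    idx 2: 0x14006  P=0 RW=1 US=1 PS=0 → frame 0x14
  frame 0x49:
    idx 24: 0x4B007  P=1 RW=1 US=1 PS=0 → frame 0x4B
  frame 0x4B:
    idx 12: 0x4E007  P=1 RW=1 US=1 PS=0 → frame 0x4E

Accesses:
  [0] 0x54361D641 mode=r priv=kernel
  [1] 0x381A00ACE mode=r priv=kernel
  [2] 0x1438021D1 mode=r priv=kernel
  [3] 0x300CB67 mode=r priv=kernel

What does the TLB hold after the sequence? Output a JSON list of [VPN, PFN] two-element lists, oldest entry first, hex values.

Walk each access:
#0 VA=0x54361D641 (r,kernel):
  [0] read 0x3D idx=21: raw=0x3E007 flags P=1 W=1 U=1 S=0
  [1] read 0x3E idx=27: raw=0x3F007 flags P=1 W=1 U=1 S=0
  [2] read 0x3F idx=29: raw=0x42007 flags P=1 W=1 U=1 S=0
  ⇒ phys 0x42641  [3 reads]
#1 VA=0x381A00ACE (r,kernel):
  [0] read 0x3D idx=14: raw=0x43007 flags P=1 W=1 U=1 S=0
  [1] read 0x43 idx=13: raw=0x31004 flags P=0 W=0 U=1 S=0
  ✗ PAGE_NOT_PRESENT  [2 reads]
#2 VA=0x1438021D1 (r,kernel):
  [0] read 0x3D idx=5: raw=0x44007 flags P=1 W=1 U=1 S=0
  [1] read 0x44 idx=28: raw=0x48007 flags P=1 W=1 U=1 S=0
  [2] read 0x48 idx=2: raw=0x14006 flags P=0 W=1 U=1 S=0
  ✗ PAGE_NOT_PRESENT  [3 reads]
#3 VA=0x300CB67 (r,kernel):
  [0] read 0x3D idx=0: raw=0x49007 flags P=1 W=1 U=1 S=0
  [1] read 0x49 idx=24: raw=0x4B007 flags P=1 W=1 U=1 S=0
  [2] read 0x4B idx=12: raw=0x4E007 flags P=1 W=1 U=1 S=0
  ⇒ phys 0x4EB67  [3 reads]

TLB: [["0x54361D", "0x42"], ["0x300C", "0x4E"]]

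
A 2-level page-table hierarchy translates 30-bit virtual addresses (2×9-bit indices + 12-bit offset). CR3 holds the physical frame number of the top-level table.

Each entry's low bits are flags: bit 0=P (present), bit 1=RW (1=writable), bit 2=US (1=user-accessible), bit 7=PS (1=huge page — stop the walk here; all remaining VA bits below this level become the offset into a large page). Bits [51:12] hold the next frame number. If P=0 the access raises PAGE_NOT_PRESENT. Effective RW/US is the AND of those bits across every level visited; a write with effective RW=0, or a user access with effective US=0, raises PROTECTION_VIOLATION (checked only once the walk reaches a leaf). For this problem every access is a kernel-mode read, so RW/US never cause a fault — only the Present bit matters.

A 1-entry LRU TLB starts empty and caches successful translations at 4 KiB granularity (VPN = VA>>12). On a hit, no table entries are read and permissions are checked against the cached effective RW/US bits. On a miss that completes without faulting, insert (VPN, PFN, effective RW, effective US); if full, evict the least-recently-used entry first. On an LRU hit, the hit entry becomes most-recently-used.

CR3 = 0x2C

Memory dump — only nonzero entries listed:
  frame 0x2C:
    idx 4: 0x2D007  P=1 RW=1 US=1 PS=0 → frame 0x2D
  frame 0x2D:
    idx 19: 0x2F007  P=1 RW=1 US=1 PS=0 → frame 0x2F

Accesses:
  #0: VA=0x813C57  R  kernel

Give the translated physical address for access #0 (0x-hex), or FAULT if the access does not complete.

Walk each access:
#0 VA=0x813C57 (r,kernel):
  lvl0: tbl 0x2C, slot 4 ⇒ 0x2D007 (P1/RW1/US1/PS0)
  lvl1: tbl 0x2D, slot 19 ⇒ 0x2F007 (P1/RW1/US1/PS0)
  ✓ 0x2FC57  — 2 lookups

Access #0 PA: 0x2FC57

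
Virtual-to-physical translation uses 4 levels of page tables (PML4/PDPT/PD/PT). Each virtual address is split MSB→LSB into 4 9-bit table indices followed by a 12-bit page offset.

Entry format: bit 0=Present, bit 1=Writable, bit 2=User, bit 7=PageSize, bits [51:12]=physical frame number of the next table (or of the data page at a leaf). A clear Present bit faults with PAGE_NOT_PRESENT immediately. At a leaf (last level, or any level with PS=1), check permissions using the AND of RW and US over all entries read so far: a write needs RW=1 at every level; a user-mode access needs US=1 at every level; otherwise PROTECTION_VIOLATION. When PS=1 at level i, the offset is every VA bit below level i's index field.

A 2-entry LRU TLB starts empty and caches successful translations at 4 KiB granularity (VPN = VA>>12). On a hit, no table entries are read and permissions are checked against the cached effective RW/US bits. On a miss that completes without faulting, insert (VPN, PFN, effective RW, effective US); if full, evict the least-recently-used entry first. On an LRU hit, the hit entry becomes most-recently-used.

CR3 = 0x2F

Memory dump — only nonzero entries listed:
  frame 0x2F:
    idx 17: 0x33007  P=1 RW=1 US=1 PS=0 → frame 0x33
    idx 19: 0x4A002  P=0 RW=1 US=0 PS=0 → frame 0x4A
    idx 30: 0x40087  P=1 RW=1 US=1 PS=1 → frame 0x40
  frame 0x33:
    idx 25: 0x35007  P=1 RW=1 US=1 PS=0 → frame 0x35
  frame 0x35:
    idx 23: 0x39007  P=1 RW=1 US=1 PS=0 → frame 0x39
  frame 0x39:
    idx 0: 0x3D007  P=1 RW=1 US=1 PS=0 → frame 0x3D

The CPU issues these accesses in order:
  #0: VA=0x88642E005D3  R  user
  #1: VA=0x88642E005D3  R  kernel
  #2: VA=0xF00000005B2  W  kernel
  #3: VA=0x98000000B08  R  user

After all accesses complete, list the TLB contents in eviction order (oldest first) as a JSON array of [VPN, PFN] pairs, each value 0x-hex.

Per-access translation:
#0 VA=0x88642E005D3 (r,user):
  L0: frame=0x2F idx=17 entry=0x33007 [P=1 RW=1 US=1 PS=0]
  L1: frame=0x33 idx=25 entry=0x35007 [P=1 RW=1 US=1 PS=0]
  L2: frame=0x35 idx=23 entry=0x39007 [P=1 RW=1 US=1 PS=0]
  L3: frame=0x39 idx=0 entry=0x3D007 [P=1 RW=1 US=1 PS=0]
  ⇒ phys 0x3D5D3  [4 reads]
#1 VA=0x88642E005D3 (r,kernel):
  TLB hit vpn=0x88642E00 → PA=0x3D5D3
#2 VA=0xF00000005B2 (w,kernel):
  L0: frame=0x2F idx=30 entry=0x40087 [P=1 RW=1 US=1 PS=1]
  ⇒ phys 0x405B2 (huge @L0)  [1 reads]
#3 VA=0x98000000B08 (r,user):
  L0: frame=0x2F idx=19 entry=0x4A002 [P=0 RW=1 US=0 PS=0]
  → PAGE_NOT_PRESENT  (1 entries read)

TLB: [["0x88642E00", "0x3D"], ["0xF0000000", "0x40"]]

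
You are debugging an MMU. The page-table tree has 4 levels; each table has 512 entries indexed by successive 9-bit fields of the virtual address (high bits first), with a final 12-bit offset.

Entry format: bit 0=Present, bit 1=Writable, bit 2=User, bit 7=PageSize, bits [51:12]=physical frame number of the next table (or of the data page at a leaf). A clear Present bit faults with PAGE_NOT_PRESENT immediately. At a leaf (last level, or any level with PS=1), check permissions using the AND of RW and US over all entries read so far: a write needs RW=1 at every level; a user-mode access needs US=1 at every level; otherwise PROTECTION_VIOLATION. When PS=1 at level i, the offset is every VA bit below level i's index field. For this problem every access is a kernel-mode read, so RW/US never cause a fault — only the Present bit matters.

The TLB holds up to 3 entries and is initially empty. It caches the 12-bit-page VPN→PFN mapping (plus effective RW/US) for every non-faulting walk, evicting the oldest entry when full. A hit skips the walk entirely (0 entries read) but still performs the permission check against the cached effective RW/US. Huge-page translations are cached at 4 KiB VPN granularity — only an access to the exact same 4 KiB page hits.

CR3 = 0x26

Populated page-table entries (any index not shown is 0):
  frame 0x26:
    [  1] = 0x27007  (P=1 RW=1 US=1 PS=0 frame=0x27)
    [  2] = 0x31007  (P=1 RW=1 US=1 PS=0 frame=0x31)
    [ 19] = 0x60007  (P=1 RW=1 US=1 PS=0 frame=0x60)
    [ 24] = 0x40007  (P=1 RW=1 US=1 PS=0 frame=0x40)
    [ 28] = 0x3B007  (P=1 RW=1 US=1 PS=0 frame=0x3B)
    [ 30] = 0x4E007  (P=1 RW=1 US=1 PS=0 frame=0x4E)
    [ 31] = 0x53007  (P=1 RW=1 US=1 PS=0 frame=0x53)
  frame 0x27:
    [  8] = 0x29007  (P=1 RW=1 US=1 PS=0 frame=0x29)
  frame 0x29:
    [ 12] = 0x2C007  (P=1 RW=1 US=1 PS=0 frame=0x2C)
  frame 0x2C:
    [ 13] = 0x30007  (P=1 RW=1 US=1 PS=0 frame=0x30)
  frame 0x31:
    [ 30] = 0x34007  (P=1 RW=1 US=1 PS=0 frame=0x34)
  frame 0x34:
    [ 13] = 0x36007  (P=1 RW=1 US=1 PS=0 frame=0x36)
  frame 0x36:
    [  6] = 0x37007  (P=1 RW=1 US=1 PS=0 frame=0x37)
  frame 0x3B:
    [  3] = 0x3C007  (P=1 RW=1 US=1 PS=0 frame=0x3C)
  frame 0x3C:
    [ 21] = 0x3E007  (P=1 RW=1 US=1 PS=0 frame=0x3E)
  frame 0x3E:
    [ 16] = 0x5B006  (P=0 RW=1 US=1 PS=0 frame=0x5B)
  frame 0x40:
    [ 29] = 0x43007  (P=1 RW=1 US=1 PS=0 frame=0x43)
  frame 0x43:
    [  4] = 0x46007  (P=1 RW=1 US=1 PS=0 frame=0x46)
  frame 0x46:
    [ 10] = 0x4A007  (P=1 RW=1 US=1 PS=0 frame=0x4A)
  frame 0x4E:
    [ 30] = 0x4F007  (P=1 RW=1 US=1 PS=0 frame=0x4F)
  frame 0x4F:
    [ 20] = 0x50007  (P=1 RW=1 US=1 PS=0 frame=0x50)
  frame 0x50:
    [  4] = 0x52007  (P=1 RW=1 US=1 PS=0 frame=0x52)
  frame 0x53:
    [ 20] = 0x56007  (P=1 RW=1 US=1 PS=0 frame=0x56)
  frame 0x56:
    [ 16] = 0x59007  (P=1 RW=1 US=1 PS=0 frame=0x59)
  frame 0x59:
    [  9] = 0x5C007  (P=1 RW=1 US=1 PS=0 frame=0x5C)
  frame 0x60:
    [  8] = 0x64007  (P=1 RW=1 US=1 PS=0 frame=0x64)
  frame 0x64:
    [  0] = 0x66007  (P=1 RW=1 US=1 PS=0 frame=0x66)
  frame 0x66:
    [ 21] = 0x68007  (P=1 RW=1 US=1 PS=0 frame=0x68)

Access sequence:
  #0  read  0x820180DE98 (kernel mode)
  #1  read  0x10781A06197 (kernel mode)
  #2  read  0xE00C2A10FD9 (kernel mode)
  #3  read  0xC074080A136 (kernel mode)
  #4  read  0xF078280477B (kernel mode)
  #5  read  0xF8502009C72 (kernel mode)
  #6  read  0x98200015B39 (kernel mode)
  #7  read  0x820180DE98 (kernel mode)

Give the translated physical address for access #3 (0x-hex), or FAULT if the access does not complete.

Trace:
#0 VA=0x820180DE98 (r,kernel):
  L0 @0x26[1] → 0x27007  P=1,RW=1,US=1,PS=0
  L1 @0x27[8] → 0x29007  P=1,RW=1,US=1,PS=0
  L2 @0x29[12] → 0x2C007  P=1,RW=1,US=1,PS=0
  L3 @0x2C[13] → 0x30007  P=1,RW=1,US=1,PS=0
  ⇒ phys 0x30E98  [4 reads]
#1 VA=0x10781A06197 (r,kernel):
  L0 @0x26[2] → 0x31007  P=1,RW=1,US=1,PS=0
  L1 @0x31[30] → 0x34007  P=1,RW=1,US=1,PS=0
  L2 @0x34[13] → 0x36007  P=1,RW=1,US=1,PS=0
  L3 @0x36[6] → 0x37007  P=1,RW=1,US=1,PS=0
  ⇒ phys 0x37197  [4 reads]
#2 VA=0xE00C2A10FD9 (r,kernel):
  L0 @0x26[28] → 0x3B007  P=1,RW=1,US=1,PS=0
  L1 @0x3B[3] → 0x3C007  P=1,RW=1,US=1,PS=0
  L2 @0x3C[21] → 0x3E007  P=1,RW=1,US=1,PS=0
  L3 @0x3E[16] → 0x5B006  P=0,RW=1,US=1,PS=0
  ✗ PAGE_NOT_PRESENT  [4 reads]
#3 VA=0xC074080A136 (r,kernel):
  L0 @0x26[24] → 0x40007  P=1,RW=1,US=1,PS=0
  L1 @0x40[29] → 0x43007  P=1,RW=1,US=1,PS=0
  L2 @0x43[4] → 0x46007  P=1,RW=1,US=1,PS=0
  L3 @0x46[10] → 0x4A007  P=1,RW=1,US=1,PS=0
  ⇒ phys 0x4A136  [4 reads]
#4 VA=0xF078280477B (r,kernel):
  L0 @0x26[30] → 0x4E007  P=1,RW=1,US=1,PS=0
  L1 @0x4E[30] → 0x4F007  P=1,RW=1,US=1,PS=0
  L2 @0x4F[20] → 0x50007  P=1,RW=1,US=1,PS=0
  L3 @0x50[4] → 0x52007  P=1,RW=1,US=1,PS=0
  ⇒ phys 0x5277B  [4 reads]
#5 VA=0xF8502009C72 (r,kernel):
  L0 @0x26[31] → 0x53007  P=1,RW=1,US=1,PS=0
  L1 @0x53[20] → 0x56007  P=1,RW=1,US=1,PS=0
  L2 @0x56[16] → 0x59007  P=1,RW=1,US=1,PS=0
  L3 @0x59[9] → 0x5C007  P=1,RW=1,US=1,PS=0
  ⇒ phys 0x5CC72  [4 reads]
#6 VA=0x98200015B39 (r,kernel):
  L0 @0x26[19] → 0x60007  P=1,RW=1,US=1,PS=0
  L1 @0x60[8] → 0x64007  P=1,RW=1,US=1,PS=0
  L2 @0x64[0] → 0x66007  P=1,RW=1,US=1,PS=0
  L3 @0x66[21] → 0x68007  P=1,RW=1,US=1,PS=0
  ⇒ phys 0x68B39  [4 reads]
#7 VA=0x820180DE98 (r,kernel):
  L0 @0x26[1] → 0x27007  P=1,RW=1,US=1,PS=0
  L1 @0x27[8] → 0x29007  P=1,RW=1,US=1,PS=0
  L2 @0x29[12] → 0x2C007  P=1,RW=1,US=1,PS=0
  L3 @0x2C[13] → 0x30007  P=1,RW=1,US=1,PS=0
  ⇒ phys 0x30E98  [4 reads]

Access #3 PA: 0x4A136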